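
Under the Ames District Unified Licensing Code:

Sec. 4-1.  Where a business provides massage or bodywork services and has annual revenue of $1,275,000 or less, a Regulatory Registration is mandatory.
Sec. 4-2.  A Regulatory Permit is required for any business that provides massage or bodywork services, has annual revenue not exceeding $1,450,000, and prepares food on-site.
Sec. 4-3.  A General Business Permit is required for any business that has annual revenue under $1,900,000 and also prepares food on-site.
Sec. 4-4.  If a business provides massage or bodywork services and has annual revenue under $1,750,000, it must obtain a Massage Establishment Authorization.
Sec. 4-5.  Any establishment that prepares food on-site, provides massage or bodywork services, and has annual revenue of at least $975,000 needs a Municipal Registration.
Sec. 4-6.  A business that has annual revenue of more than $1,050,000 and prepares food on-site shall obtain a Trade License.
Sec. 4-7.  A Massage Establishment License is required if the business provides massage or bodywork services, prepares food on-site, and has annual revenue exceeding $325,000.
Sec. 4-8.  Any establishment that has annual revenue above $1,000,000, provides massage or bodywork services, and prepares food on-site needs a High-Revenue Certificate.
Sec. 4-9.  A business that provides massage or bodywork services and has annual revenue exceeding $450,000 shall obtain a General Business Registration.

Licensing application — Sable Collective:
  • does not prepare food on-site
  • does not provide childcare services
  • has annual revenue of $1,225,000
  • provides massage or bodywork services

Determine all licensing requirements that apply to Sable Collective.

Sec. 4-1. provides massage or bodywork services; revenue $1,225,000 ≤ $1,275,000 → Regulatory Registration required.
Sec. 4-2. provides massage or bodywork services; revenue $1,225,000 ≤ $1,450,000; does not prepare food on-site → Regulatory Permit not required.
Sec. 4-3. revenue $1,225,000 < $1,900,000; does not prepare food on-site → General Business Permit not required.
Sec. 4-4. provides massage or bodywork services; revenue $1,225,000 < $1,750,000 → Massage Establishment Authorization required.
Sec. 4-5. does not prepare food on-site; provides massage or bodywork services; revenue $1,225,000 ≥ $975,000 → Municipal Registration not required.
Sec. 4-6. revenue $1,225,000 > $1,050,000; does not prepare food on-site → Trade License not required.
Sec. 4-7. provides massage or bodywork services; does not prepare food on-site; revenue $1,225,000 > $325,000 → Massage Establishment License not required.
Sec. 4-8. revenue $1,225,000 > $1,000,000; provides massage or bodywork services; does not prepare food on-site → High-Revenue Certificate not required.
Sec. 4-9. provides massage or bodywork services; revenue $1,225,000 > $450,000 → General Business Registration required.

General Business Registration, Massage Establishment Authorization, Regulatory Registration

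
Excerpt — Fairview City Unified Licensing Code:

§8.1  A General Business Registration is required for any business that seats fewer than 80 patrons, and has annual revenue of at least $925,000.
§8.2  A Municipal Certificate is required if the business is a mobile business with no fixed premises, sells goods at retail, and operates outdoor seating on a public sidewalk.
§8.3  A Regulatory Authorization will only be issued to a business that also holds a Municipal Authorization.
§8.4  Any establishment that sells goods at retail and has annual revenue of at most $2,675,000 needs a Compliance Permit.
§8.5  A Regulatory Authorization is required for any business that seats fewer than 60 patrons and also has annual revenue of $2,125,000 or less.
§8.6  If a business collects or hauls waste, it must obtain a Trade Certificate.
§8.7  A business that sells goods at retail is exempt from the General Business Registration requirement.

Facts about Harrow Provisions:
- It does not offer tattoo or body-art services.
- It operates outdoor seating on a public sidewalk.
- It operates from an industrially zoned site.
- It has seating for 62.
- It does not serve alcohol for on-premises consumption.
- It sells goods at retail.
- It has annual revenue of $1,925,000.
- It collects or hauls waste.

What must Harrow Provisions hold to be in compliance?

§8.1 seating 62 < 80; revenue $1,925,000 ≥ $925,000 → General Business Registration required.
§8.2 operates from an industrially zoned site (not: is a mobile business with no fixed premises); sells goods at retail; operates outdoor seating on a public sidewalk → Municipal Certificate not required.
§8.3 Regulatory Authorization is not required → no effect.
§8.4 sells goods at retail; revenue $1,925,000 ≤ $2,675,000 → Compliance Permit required.
§8.5 seating 62 ≥ 60; revenue $1,925,000 ≤ $2,125,000 → Regulatory Authorization not required.
§8.6 collects or hauls waste → Trade Certificate required.
§8.7 sells goods at retail → exempt from General Business Registration.

Compliance Permit, Trade Certificate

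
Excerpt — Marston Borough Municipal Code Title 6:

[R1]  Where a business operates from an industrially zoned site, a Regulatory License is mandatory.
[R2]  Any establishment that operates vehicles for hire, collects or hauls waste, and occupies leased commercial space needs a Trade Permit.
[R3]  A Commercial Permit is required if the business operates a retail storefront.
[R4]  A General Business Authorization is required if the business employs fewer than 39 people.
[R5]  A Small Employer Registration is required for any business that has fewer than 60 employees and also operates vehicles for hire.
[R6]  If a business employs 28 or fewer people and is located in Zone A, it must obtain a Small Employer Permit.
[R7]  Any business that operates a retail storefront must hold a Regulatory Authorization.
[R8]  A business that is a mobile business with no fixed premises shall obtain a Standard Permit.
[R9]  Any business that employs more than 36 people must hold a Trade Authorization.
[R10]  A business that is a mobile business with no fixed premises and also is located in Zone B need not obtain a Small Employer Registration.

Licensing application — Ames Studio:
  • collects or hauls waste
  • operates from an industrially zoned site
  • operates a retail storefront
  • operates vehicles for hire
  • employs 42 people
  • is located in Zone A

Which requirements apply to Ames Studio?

[R1] operates from an industrially zoned site → Regulatory License required.
[R2] operates vehicles for hire; collects or hauls waste; operates from an industrially zoned site (not: occupies leased commercial space) → Trade Permit not required.
[R3] operates a retail storefront → Commercial Permit required.
[R4] employees 42 ≥ 39 → General Business Authorization not required.
[R5] employees 42 < 60; operates vehicles for hire → Small Employer Registration required.
[R6] employees 42 > 28; is located in Zone A → Small Employer Permit not required.
[R7] operates a retail storefront → Regulatory Authorization required.
[R8] operates from an industrially zoned site (not: is a mobile business with no fixed premises) → Standard Permit not required.
[R9] employees 42 > 36 → Trade Authorization required.
[R10] operates from an industrially zoned site (not: is a mobile business with no fixed premises); is located in Zone A (not: is located in Zone B) → Small Employer Registration exemption does not apply.

Commercial Permit, Regulatory Authorization, Regulatory License, Small Employer Registration, Trade Authorization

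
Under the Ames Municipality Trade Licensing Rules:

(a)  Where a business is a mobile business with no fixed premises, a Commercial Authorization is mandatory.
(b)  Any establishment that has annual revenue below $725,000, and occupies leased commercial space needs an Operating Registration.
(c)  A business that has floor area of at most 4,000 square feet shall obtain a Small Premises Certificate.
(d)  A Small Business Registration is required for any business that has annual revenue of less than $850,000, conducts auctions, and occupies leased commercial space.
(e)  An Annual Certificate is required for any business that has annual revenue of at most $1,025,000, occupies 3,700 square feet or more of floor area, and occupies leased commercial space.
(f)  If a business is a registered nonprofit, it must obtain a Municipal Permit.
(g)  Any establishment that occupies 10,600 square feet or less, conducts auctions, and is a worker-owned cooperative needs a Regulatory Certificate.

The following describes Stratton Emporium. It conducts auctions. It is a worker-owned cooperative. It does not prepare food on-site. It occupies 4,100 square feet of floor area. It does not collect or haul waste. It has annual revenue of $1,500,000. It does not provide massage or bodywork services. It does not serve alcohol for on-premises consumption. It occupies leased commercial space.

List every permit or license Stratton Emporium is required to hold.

(a) occupies leased commercial space (not: is a mobile business with no fixed premises) → Commercial Authorization not required.
(b) revenue $1,500,000 ≥ $725,000; occupies leased commercial space → Operating Registration not required.
(c) floor area 4,100 square feet > 4,000 square feet → Small Premises Certificate not required.
(d) revenue $1,500,000 ≥ $850,000; conducts auctions; occupies leased commercial space → Small Business Registration not required.
(e) revenue $1,500,000 > $1,025,000; floor area 4,100 square feet ≥ 3,700 square feet; occupies leased commercial space → Annual Certificate not required.
(f) is a worker-owned cooperative (not: is a registered nonprofit) → Municipal Permit not required.
(g) floor area 4,100 square feet ≤ 10,600 square feet; conducts auctions; is a worker-owned cooperative → Regulatory Certificate required.

Regulatory Certificate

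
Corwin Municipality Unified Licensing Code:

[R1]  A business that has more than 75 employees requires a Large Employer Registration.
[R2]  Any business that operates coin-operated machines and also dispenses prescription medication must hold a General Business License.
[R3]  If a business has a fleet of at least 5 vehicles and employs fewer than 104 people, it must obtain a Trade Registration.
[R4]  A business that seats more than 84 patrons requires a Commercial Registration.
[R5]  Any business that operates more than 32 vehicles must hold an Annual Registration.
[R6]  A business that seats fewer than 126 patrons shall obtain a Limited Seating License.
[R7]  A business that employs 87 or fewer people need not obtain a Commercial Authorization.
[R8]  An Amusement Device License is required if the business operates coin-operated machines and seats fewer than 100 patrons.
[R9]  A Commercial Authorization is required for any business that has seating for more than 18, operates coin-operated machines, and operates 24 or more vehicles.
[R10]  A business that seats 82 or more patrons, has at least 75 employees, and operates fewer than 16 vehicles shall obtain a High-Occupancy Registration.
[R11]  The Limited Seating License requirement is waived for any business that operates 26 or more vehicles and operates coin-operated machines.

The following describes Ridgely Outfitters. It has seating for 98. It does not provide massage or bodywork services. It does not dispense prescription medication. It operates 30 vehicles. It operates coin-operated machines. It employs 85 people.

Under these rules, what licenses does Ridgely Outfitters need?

[R1] employees 85 > 75 → Large Employer Registration required.
[R2] operates coin-operated machines; does not dispense prescription medication → General Business License not required.
[R3] vehicles 30 ≥ 5; employees 85 < 104 → Trade Registration required.
[R4] seating 98 > 84 → Commercial Registration required.
[R5] vehicles 30 ≤ 32 → Annual Registration not required.
[R6] seating 98 < 126 → Limited Seating License required.
[R7] employees 85 ≤ 87 → exempt from Commercial Authorization.
[R8] operates coin-operated machines; seating 98 < 100 → Amusement Device License required.
[R9] seating 98 > 18; operates coin-operated machines; vehicles 30 ≥ 24 → Commercial Authorization required.
[R10] seating 98 ≥ 82; employees 85 ≥ 75; vehicles 30 ≥ 16 → High-Occupancy Registration not required.
[R11] vehicles 30 ≥ 26; operates coin-operated machines → exempt from Limited Seating License.

Amusement Device License, Commercial Registration, Large Employer Registration, Trade Registration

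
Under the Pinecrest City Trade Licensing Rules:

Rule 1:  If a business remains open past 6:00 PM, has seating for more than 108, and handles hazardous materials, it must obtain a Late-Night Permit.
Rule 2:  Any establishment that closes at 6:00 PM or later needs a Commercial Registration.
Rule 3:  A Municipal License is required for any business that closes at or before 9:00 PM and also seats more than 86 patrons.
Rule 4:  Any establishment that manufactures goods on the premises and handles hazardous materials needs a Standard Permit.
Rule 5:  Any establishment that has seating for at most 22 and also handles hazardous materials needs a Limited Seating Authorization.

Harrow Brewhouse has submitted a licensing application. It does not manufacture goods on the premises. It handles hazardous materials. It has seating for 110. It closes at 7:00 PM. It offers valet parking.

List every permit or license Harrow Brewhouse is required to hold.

Commercial Registration, Late-Night Permit, Municipal License

Rule 1: closes 7:00 PM, after 6:00 PM; seating 110 > 108; handles hazardous materials → Late-Night Permit required.
Rule 2: closes 7:00 PM, after 6:00 PM → Commercial Registration required.
Rule 3: closes 7:00 PM, at/before 9:00 PM; seating 110 > 86 → Municipal License required.
Rule 4: does not manufacture goods on the premises; handles hazardous materials → Standard Permit not required.
Rule 5: seating 110 > 22; handles hazardous materials → Limited Seating Authorization not required.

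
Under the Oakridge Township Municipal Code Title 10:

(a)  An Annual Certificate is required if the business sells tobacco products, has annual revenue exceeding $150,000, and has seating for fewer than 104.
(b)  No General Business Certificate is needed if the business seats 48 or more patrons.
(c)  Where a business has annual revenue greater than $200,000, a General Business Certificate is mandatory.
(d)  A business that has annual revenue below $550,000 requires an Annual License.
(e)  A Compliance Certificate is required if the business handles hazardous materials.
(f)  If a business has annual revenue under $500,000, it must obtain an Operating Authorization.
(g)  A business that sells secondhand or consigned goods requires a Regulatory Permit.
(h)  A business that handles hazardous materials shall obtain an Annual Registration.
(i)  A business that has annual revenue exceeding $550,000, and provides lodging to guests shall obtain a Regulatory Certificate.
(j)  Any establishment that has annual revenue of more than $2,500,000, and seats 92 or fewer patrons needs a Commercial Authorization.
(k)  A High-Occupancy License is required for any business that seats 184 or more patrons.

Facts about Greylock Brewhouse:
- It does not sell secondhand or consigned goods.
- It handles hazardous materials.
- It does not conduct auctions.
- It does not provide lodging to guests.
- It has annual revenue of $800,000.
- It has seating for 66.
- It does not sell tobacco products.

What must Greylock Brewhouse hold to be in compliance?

Annual Registration, Compliance Certificate

(a) does not sell tobacco products; revenue $800,000 > $150,000; seating 66 < 104 → Annual Certificate not required.
(b) seating 66 ≥ 48 → exempt from General Business Certificate.
(c) revenue $800,000 > $200,000 → General Business Certificate required.
(d) revenue $800,000 ≥ $550,000 → Annual License not required.
(e) handles hazardous materials → Compliance Certificate required.
(f) revenue $800,000 ≥ $500,000 → Operating Authorization not required.
(g) does not sell secondhand or consigned goods → Regulatory Permit not required.
(h) handles hazardous materials → Annual Registration required.
(i) revenue $800,000 > $550,000; does not provide lodging to guests → Regulatory Certificate not required.
(j) revenue $800,000 ≤ $2,500,000; seating 66 ≤ 92 → Commercial Authorization not required.
(k) seating 66 < 184 → High-Occupancy License not required.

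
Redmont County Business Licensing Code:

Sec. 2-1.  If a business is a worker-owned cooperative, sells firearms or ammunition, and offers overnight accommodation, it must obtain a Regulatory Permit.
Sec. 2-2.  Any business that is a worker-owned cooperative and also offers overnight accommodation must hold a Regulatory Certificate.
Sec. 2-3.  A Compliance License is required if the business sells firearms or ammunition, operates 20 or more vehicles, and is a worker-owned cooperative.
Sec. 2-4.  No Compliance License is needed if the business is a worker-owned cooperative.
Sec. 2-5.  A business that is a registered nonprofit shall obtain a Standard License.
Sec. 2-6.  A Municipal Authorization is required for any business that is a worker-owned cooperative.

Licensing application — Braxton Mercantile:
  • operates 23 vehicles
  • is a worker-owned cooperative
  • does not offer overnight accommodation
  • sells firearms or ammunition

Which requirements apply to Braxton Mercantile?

Municipal Authorization

Sec. 2-1. is a worker-owned cooperative; sells firearms or ammunition; does not offer overnight accommodation → Regulatory Permit not required.
Sec. 2-2. is a worker-owned cooperative; does not offer overnight accommodation → Regulatory Certificate not required.
Sec. 2-3. sells firearms or ammunition; vehicles 23 ≥ 20; is a worker-owned cooperative → Compliance License required.
Sec. 2-4. is a worker-owned cooperative → exempt from Compliance License.
Sec. 2-5. is a worker-owned cooperative (not: is a registered nonprofit) → Standard License not required.
Sec. 2-6. is a worker-owned cooperative → Municipal Authorization required.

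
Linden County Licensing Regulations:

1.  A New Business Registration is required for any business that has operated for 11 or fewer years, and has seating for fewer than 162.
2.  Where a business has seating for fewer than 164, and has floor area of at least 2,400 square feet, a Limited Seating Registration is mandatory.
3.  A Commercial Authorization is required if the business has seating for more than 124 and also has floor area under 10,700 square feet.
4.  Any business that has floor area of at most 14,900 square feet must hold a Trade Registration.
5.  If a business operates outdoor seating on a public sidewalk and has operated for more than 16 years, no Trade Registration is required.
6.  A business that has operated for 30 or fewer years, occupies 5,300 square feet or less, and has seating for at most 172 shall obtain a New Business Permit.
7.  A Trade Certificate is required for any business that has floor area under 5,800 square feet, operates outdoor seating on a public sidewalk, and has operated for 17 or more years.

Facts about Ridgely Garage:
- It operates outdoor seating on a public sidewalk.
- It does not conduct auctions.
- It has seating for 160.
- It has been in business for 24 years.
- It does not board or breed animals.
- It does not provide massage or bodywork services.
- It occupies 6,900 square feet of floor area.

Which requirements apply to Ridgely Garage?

1. years in business 24 > 11; seating 160 < 162 → New Business Registration not required.
2. seating 160 < 164; floor area 6,900 square feet ≥ 2,400 square feet → Limited Seating Registration required.
3. seating 160 > 124; floor area 6,900 square feet < 10,700 square feet → Commercial Authorization required.
4. floor area 6,900 square feet ≤ 14,900 square feet → Trade Registration required.
5. operates outdoor seating on a public sidewalk; years in business 24 > 16 → exempt from Trade Registration.
6. years in business 24 ≤ 30; floor area 6,900 square feet > 5,300 square feet; seating 160 ≤ 172 → New Business Permit not required.
7. floor area 6,900 square feet ≥ 5,800 square feet; operates outdoor seating on a public sidewalk; years in business 24 ≥ 17 → Trade Certificate not required.

Commercial Authorization, Limited Seating Registration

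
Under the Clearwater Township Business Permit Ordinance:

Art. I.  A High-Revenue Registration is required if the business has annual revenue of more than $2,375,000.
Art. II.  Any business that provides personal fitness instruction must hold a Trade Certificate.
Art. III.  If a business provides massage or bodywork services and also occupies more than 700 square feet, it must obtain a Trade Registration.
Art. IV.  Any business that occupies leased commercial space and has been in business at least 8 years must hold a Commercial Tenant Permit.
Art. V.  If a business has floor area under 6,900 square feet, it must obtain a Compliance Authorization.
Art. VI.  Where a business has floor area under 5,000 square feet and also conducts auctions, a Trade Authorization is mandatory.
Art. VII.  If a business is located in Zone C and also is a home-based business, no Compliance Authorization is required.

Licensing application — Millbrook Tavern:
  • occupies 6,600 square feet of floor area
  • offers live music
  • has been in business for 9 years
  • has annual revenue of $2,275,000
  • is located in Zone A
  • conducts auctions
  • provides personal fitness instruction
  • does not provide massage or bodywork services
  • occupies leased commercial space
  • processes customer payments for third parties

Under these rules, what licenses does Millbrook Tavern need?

Commercial Tenant Permit, Compliance Authorization, Trade Certificate

Art. I. revenue $2,275,000 ≤ $2,375,000 → High-Revenue Registration not required.
Art. II. provides personal fitness instruction → Trade Certificate required.
Art. III. does not provide massage or bodywork services; floor area 6,600 square feet > 700 square feet → Trade Registration not required.
Art. IV. occupies leased commercial space; years in business 9 ≥ 8 → Commercial Tenant Permit required.
Art. V. floor area 6,600 square feet < 6,900 square feet → Compliance Authorization required.
Art. VI. floor area 6,600 square feet ≥ 5,000 square feet; conducts auctions → Trade Authorization not required.
Art. VII. is located in Zone A (not: is located in Zone C); occupies leased commercial space (not: is a home-based business) → Compliance Authorization exemption does not apply.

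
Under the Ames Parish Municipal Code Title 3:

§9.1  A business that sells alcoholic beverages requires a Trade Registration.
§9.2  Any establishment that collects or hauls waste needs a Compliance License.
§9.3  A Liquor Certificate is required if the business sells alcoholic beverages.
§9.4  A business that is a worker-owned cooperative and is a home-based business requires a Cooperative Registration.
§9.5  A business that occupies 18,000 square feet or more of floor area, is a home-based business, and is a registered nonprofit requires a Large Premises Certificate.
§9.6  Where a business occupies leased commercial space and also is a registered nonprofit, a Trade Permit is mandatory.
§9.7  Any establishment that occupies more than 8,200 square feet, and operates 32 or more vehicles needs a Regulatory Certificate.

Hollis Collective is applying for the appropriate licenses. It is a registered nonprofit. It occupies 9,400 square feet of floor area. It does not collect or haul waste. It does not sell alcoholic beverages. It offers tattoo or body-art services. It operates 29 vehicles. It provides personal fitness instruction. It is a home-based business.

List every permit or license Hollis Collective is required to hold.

§9.1 does not sell alcoholic beverages → Trade Registration not required.
§9.2 does not collect or haul waste → Compliance License not required.
§9.3 does not sell alcoholic beverages → Liquor Certificate not required.
§9.4 is a registered nonprofit (not: is a worker-owned cooperative); is a home-based business → Cooperative Registration not required.
§9.5 floor area 9,400 square feet < 18,000 square feet; is a home-based business; is a registered nonprofit → Large Premises Certificate not required.
§9.6 is a home-based business (not: occupies leased commercial space); is a registered nonprofit → Trade Permit not required.
§9.7 floor area 9,400 square feet > 8,200 square feet; vehicles 29 < 32 → Regulatory Certificate not required.

None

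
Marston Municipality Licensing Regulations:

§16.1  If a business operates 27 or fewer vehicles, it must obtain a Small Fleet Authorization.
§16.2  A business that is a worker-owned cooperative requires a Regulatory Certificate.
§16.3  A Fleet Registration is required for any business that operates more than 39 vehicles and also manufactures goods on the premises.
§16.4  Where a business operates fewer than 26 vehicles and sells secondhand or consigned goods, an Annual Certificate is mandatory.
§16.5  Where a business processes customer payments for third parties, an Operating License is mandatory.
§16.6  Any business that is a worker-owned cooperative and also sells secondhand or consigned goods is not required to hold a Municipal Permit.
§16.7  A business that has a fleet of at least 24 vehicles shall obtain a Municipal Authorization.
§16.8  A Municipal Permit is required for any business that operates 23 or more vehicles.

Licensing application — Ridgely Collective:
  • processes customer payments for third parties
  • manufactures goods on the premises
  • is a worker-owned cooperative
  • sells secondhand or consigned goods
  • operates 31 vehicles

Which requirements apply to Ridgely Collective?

Municipal Authorization, Operating License, Regulatory Certificate

§16.1 vehicles 31 > 27 → Small Fleet Authorization not required.
§16.2 is a worker-owned cooperative → Regulatory Certificate required.
§16.3 vehicles 31 ≤ 39; manufactures goods on the premises → Fleet Registration not required.
§16.4 vehicles 31 ≥ 26; sells secondhand or consigned goods → Annual Certificate not required.
§16.5 processes customer payments for third parties → Operating License required.
§16.6 is a worker-owned cooperative; sells secondhand or consigned goods → exempt from Municipal Permit.
§16.7 vehicles 31 ≥ 24 → Municipal Authorization required.
§16.8 vehicles 31 ≥ 23 → Municipal Permit required.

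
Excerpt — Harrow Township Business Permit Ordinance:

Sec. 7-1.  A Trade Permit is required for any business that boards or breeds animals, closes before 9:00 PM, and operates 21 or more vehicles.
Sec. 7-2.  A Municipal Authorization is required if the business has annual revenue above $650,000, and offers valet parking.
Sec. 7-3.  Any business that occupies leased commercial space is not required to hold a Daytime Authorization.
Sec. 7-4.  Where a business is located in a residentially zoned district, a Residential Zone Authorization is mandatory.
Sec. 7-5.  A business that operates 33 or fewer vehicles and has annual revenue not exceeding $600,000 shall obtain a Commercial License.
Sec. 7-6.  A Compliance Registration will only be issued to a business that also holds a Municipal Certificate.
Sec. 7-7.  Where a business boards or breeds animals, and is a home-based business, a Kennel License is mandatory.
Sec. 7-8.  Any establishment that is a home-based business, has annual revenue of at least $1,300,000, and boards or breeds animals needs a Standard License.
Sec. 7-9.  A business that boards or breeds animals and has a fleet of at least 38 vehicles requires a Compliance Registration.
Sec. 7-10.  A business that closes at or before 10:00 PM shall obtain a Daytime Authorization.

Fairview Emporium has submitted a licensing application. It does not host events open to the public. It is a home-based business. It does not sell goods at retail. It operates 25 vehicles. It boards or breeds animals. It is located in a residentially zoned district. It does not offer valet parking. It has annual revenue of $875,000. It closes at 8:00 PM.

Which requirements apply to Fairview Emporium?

Daytime Authorization, Kennel License, Residential Zone Authorization, Trade Permit

Sec. 7-1. boards or breeds animals; closes 8:00 PM, at/before 9:00 PM; vehicles 25 ≥ 21 → Trade Permit required.
Sec. 7-2. revenue $875,000 > $650,000; does not offer valet parking → Municipal Authorization not required.
Sec. 7-3. is a home-based business (not: occupies leased commercial space) → Daytime Authorization exemption does not apply.
Sec. 7-4. is located in a residentially zoned district → Residential Zone Authorization required.
Sec. 7-5. vehicles 25 ≤ 33; revenue $875,000 > $600,000 → Commercial License not required.
Sec. 7-6. Compliance Registration is not required → no effect.
Sec. 7-7. boards or breeds animals; is a home-based business → Kennel License required.
Sec. 7-8. is a home-based business; revenue $875,000 < $1,300,000; boards or breeds animals → Standard License not required.
Sec. 7-9. boards or breeds animals; vehicles 25 < 38 → Compliance Registration not required.
Sec. 7-10. closes 8:00 PM, at/before 10:00 PM → Daytime Authorization required.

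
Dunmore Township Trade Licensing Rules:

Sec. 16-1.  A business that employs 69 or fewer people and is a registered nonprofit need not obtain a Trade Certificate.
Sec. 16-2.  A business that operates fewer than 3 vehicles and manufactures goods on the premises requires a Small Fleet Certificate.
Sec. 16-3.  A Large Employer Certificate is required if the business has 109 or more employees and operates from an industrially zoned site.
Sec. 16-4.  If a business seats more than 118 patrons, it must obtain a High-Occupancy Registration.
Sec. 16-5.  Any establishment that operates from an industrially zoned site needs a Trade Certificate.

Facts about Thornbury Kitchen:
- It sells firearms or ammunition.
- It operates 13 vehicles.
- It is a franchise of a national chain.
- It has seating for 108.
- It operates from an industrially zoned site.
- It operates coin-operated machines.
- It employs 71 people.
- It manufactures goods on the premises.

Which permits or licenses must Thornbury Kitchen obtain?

Trade Certificate

Sec. 16-1. employees 71 > 69; is a franchise of a national chain (not: is a registered nonprofit) → Trade Certificate exemption does not apply.
Sec. 16-2. vehicles 13 ≥ 3; manufactures goods on the premises → Small Fleet Certificate not required.
Sec. 16-3. employees 71 < 109; operates from an industrially zoned site → Large Employer Certificate not required.
Sec. 16-4. seating 108 ≤ 118 → High-Occupancy Registration not required.
Sec. 16-5. operates from an industrially zoned site → Trade Certificate required.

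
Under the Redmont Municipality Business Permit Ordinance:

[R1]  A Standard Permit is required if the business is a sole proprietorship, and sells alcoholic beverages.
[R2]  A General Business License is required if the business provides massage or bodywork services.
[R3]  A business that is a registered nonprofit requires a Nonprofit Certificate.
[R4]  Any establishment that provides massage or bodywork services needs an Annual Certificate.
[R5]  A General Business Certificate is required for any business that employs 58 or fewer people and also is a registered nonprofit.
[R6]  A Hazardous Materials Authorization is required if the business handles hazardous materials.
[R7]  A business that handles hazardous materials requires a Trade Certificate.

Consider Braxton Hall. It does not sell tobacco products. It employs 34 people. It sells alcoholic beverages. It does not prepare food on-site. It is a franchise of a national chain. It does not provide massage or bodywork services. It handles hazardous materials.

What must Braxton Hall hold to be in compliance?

Hazardous Materials Authorization, Trade Certificate

[R1] is a franchise of a national chain (not: is a sole proprietorship); sells alcoholic beverages → Standard Permit not required.
[R2] does not provide massage or bodywork services → General Business License not required.
[R3] is a franchise of a national chain (not: is a registered nonprofit) → Nonprofit Certificate not required.
[R4] does not provide massage or bodywork services → Annual Certificate not required.
[R5] employees 34 ≤ 58; is a franchise of a national chain (not: is a registered nonprofit) → General Business Certificate not required.
[R6] handles hazardous materials → Hazardous Materials Authorization required.
[R7] handles hazardous materials → Trade Certificate required.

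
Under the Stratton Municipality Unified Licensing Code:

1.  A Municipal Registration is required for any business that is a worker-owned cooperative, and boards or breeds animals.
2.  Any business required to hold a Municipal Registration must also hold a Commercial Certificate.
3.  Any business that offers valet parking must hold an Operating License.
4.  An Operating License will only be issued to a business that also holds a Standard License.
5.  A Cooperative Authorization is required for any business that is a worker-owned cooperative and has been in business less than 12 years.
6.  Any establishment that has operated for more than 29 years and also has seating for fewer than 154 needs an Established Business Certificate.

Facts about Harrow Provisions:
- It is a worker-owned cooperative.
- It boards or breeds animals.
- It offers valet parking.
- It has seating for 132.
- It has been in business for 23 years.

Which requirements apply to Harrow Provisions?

1. is a worker-owned cooperative; boards or breeds animals → Municipal Registration required.
2. Municipal Registration is required → Commercial Certificate also required.
3. offers valet parking → Operating License required.
4. Operating License is required → Standard License also required.
5. is a worker-owned cooperative; years in business 23 ≥ 12 → Cooperative Authorization not required.
6. years in business 23 ≤ 29; seating 132 < 154 → Established Business Certificate not required.

Commercial Certificate, Municipal Registration, Operating License, Standard License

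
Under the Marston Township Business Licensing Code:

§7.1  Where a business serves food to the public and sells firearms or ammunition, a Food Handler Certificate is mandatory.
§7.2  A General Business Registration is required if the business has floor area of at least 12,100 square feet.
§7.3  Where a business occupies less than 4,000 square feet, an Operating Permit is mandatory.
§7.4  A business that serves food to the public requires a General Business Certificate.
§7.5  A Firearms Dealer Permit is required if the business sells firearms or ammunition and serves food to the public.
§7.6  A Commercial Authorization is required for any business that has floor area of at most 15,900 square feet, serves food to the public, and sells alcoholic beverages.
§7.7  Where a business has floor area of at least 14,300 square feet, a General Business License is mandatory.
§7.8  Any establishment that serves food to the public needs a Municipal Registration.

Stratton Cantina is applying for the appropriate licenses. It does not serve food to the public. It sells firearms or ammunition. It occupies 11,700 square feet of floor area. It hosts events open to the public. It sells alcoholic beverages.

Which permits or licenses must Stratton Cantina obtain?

§7.1 does not serve food to the public; sells firearms or ammunition → Food Handler Certificate not required.
§7.2 floor area 11,700 square feet < 12,100 square feet → General Business Registration not required.
§7.3 floor area 11,700 square feet ≥ 4,000 square feet → Operating Permit not required.
§7.4 does not serve food to the public → General Business Certificate not required.
§7.5 sells firearms or ammunition; does not serve food to the public → Firearms Dealer Permit not required.
§7.6 floor area 11,700 square feet ≤ 15,900 square feet; does not serve food to the public; sells alcoholic beverages → Commercial Authorization not required.
§7.7 floor area 11,700 square feet < 14,300 square feet → General Business License not required.
§7.8 does not serve food to the public → Municipal Registration not required.

None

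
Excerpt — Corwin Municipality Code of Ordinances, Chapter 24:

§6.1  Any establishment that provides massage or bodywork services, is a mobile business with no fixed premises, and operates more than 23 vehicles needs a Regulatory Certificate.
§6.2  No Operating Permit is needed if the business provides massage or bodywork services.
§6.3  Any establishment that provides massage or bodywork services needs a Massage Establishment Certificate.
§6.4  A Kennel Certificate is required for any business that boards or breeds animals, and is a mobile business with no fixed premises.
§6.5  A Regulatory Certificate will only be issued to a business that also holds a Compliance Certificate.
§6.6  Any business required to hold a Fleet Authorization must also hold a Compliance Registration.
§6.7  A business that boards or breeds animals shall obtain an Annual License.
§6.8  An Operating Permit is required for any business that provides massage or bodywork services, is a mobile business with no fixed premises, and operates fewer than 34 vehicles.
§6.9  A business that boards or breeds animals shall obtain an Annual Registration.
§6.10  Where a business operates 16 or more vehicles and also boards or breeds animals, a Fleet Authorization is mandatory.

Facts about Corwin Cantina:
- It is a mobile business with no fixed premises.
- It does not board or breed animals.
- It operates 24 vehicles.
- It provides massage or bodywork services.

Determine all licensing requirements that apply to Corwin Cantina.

Compliance Certificate, Massage Establishment Certificate, Regulatory Certificate

§6.1 provides massage or bodywork services; is a mobile business with no fixed premises; vehicles 24 > 23 → Regulatory Certificate required.
§6.2 provides massage or bodywork services → exempt from Operating Permit.
§6.3 provides massage or bodywork services → Massage Establishment Certificate required.
§6.4 does not board or breed animals; is a mobile business with no fixed premises → Kennel Certificate not required.
§6.5 Regulatory Certificate is required → Compliance Certificate also required.
§6.6 Fleet Authorization is not required → no effect.
§6.7 does not board or breed animals → Annual License not required.
§6.8 provides massage or bodywork services; is a mobile business with no fixed premises; vehicles 24 < 34 → Operating Permit required.
§6.9 does not board or breed animals → Annual Registration not required.
§6.10 vehicles 24 ≥ 16; does not board or breed animals → Fleet Authorization not required.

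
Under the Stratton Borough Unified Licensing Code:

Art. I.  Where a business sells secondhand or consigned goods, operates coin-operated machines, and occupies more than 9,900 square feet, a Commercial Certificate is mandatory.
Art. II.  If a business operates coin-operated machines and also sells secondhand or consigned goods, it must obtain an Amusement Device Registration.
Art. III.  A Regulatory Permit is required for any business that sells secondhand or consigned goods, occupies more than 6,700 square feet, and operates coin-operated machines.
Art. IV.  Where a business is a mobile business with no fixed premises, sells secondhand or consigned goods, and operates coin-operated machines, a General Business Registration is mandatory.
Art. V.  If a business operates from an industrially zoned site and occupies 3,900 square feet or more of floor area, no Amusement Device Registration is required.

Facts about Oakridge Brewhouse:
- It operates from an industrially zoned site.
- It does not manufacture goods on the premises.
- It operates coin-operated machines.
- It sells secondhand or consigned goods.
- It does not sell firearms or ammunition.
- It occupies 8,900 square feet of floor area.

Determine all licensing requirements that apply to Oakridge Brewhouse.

Art. I. sells secondhand or consigned goods; operates coin-operated machines; floor area 8,900 square feet ≤ 9,900 square feet → Commercial Certificate not required.
Art. II. operates coin-operated machines; sells secondhand or consigned goods → Amusement Device Registration required.
Art. III. sells secondhand or consigned goods; floor area 8,900 square feet > 6,700 square feet; operates coin-operated machines → Regulatory Permit required.
Art. IV. operates from an industrially zoned site (not: is a mobile business with no fixed premises); sells secondhand or consigned goods; operates coin-operated machines → General Business Registration not required.
Art. V. operates from an industrially zoned site; floor area 8,900 square feet ≥ 3,900 square feet → exempt from Amusement Device Registration.

Regulatory Permit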